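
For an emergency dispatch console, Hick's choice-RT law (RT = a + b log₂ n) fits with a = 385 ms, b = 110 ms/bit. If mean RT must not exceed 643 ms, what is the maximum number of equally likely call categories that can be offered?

Set 385 + 110·log₂ n ≤ 643 → log₂ n ≤ (643 − 385)/110 = 2.3455.
So n ≤ 2^2.3455 = 5.082; the largest integer n is 5.

5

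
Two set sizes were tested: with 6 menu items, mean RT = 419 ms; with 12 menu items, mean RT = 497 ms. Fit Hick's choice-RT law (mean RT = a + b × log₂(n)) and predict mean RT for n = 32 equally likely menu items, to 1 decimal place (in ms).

RT is linear in log₂ n, so two points fix the line:
  b = (497 − 419) / (log₂ 12 − log₂ 6) = 78 / (3.5850 − 2.5850) = 78.000 ms/bit
  a = 419 − 78.000 × 2.5850 = 217.373 ms
Then RT(32) = 217.373 + 78.000 × log₂ 32 = 217.373 + 78.000 × 5 ≈ 607.373 ms.

607.4 ms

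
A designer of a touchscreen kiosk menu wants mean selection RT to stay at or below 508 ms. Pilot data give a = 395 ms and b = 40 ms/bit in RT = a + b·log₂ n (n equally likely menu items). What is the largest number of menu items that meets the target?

Set 395 + 40·log₂ n ≤ 508 → log₂ n ≤ (508 − 395)/40 = 2.8250.
So n ≤ 2^2.8250 = 7.086; the largest integer n is 7.

7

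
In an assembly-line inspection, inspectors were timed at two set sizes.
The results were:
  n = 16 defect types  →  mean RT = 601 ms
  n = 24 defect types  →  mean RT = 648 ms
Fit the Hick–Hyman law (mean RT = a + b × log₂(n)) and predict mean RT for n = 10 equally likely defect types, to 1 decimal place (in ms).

With log₂ n on the abscissa the relation is linear; from the two conditions:
  b = (648 − 601) / (log₂ 24 − log₂ 16) = 47 / (4.5850 − 4) = 80.347 ms/bit
  a = 601 − 80.347 × 4 = 279.612 ms
Then RT(10) = 279.612 + 80.347 × log₂ 10 = 279.612 + 80.347 × 3.3219 ≈ 546.519 ms.

546.5 ms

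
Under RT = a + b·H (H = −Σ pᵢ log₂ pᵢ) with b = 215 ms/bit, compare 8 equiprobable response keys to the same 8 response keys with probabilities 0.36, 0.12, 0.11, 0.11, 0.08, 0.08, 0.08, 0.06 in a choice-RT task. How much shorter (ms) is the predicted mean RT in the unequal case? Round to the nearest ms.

61 ms

Equiprobable entropy H₀ = log₂ 8 = 3.0000 bits.
Skewed entropy H = −Σ pᵢ log₂ pᵢ = 2.7163 bits.
ΔRT = b·(H₀ − H) = 215 × 0.2837 = 60.99 ms.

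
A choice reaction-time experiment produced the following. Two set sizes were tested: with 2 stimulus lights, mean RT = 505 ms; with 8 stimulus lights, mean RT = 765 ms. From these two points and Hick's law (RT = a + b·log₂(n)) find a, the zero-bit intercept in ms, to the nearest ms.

375 ms

Slope: b = (765 − 505) / (log₂ 8 − log₂ 2) = 260/2.0000 = 130 ms/bit.
a = RT₁ − b·log₂ n₁ = 505 − 130 × 1 = 375.000 ms.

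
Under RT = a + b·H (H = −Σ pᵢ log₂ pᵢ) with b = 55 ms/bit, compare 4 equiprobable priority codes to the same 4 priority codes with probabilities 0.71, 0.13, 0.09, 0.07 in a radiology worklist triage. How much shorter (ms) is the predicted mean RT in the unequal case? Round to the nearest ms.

Equiprobable entropy H₀ = log₂ 4 = 2.0000 bits.
Skewed entropy H = −Σ pᵢ log₂ pᵢ = 1.3147 bits.
ΔRT = b·(H₀ − H) = 55 × 0.6853 = 37.69 ms.

38 ms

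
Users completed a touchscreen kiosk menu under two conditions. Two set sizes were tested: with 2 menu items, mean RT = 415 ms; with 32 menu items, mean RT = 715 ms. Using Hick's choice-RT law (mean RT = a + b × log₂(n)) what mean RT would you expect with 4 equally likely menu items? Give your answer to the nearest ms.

Fit slope and intercept:
  b = (715 − 415) / (log₂ 32 − log₂ 2) = 300 / (5 − 1) = 75 ms/bit
  a = 415 − 75 × 1 = 340 ms
Then RT(4) = 340 + 75 × log₂ 4 = 340 + 75 × 2 ≈ 490.000 ms.

490 ms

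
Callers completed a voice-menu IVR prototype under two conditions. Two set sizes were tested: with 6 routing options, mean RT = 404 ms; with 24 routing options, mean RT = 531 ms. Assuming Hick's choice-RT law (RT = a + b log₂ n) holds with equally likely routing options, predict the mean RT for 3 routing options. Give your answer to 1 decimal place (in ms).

With log₂ n on the abscissa the relation is linear; from the two conditions:
  b = (531 − 404) / (log₂ 24 − log₂ 6) = 127 / (4.5850 − 2.5850) = 63.500 ms/bit
  a = 404 − 63.500 × 2.5850 = 239.855 ms
Then RT(3) = 239.855 + 63.500 × log₂ 3 = 239.855 + 63.500 × 1.5850 ≈ 340.500 ms.

340.5 ms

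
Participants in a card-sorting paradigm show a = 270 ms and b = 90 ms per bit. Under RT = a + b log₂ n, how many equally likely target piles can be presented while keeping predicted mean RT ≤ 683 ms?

Information budget: (683 − 270)/90 = 4.5889 bits, so n ≤ 2^4.5889 = 24.065 → at most 24.

24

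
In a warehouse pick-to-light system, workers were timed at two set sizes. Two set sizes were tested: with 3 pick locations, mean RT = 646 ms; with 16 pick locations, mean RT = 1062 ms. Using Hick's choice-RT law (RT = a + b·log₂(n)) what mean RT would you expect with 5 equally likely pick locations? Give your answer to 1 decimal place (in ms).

772.9 ms

With log₂ n on the abscissa the relation is linear; from the two conditions:
  b = (1062 − 646) / (log₂ 16 − log₂ 3) = 416 / (4 − 1.5850) = 172.254 ms/bit
  a = 646 − 172.254 × 1.5850 = 372.984 ms
Then RT(5) = 372.984 + 172.254 × log₂ 5 = 372.984 + 172.254 × 2.3219 ≈ 772.945 ms.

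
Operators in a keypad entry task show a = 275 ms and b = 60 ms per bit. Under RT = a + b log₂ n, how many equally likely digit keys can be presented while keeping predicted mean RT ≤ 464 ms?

Information budget: (464 − 275)/60 = 3.1500 bits, so n ≤ 2^3.1500 = 8.877 → at most 8.

8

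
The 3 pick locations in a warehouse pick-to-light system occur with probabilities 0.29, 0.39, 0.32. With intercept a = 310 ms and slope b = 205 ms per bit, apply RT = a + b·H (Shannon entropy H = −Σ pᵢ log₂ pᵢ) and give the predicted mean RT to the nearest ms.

H = 0.29·log₂(1/0.29) + 0.39·log₂(1/0.39) + 0.32·log₂(1/0.32) = 1.5737 bits.
RT = 310 + 205 × 1.5737 = 632.62 ms.

633 ms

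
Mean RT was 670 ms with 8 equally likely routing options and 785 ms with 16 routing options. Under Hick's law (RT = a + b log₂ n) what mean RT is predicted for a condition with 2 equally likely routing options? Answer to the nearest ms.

With log₂ n on the abscissa the relation is linear; from the two conditions:
  b = (785 − 670) / (log₂ 16 − log₂ 8) = 115 / (4 − 3) = 115 ms/bit
  a = 670 − 115 × 3 = 325 ms
Then RT(2) = 325 + 115 × log₂ 2 = 325 + 115 × 1 ≈ 440.000 ms.

440 ms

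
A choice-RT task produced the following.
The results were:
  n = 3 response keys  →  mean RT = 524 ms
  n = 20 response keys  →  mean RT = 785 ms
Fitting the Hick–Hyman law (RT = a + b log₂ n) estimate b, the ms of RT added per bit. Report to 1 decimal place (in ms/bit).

The slope on a log₂ axis is (785 − 524) / (4.3219 − 1.5850) = 95.361 ms/bit.

95.4 ms/bit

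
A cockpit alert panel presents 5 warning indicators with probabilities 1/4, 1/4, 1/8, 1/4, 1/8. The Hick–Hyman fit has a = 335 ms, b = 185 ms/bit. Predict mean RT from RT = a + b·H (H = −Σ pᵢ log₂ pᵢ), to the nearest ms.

Each term −pᵢ log₂ pᵢ: 0.25·2 + 0.25·2 + 0.125·3 + 0.25·2 + 0.125·3; summed, H = 2.250 bits.
Mean RT = a + bH = 335 + 185·2.250 = 751.25 ms.

751 ms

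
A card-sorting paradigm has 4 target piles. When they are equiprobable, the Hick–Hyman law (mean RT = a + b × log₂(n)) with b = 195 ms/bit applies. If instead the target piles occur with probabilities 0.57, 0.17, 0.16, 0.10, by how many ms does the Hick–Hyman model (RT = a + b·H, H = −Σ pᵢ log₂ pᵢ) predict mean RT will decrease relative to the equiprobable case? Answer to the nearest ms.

68 ms

The RT saving is b·ΔH. Equiprobable H₀ = log₂(4) = 2.0000 bits; with the given probabilities H = 1.6520 bits.
b·(H₀ − H) = 195 × (2.0000 − 1.6520) = 67.85 ms.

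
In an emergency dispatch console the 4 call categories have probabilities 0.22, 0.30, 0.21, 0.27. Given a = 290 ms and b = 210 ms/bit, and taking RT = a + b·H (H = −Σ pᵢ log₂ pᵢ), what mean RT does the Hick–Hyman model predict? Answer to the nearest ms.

Entropy contributions −pᵢ log₂ pᵢ: 0.4806, 0.5211, 0.4728, 0.5100; sum H = 1.9845 bits.
RT = a + bH = 290 + 210·1.9845 = 706.75 ms.

707 ms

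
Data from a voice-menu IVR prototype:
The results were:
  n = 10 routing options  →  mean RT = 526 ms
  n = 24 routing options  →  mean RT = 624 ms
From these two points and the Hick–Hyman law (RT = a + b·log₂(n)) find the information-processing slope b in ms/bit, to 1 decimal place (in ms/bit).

77.6 ms/bit

b = (RT₂ − RT₁)/(log₂ n₂ − log₂ n₁) = (624 − 526)/(4.5850 − 3.3219) = 77.591 ms/bit.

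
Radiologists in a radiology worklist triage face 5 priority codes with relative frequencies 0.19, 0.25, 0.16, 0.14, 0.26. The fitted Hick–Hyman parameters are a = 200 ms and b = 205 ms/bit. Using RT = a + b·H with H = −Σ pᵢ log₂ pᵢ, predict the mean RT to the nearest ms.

668 ms

H = 0.19·log₂(1/0.19) + 0.25·log₂(1/0.25) + 0.16·log₂(1/0.16) + 0.14·log₂(1/0.14) + 0.26·log₂(1/0.26) = 2.2806 bits.
RT = 200 + 205 × 2.2806 = 667.53 ms.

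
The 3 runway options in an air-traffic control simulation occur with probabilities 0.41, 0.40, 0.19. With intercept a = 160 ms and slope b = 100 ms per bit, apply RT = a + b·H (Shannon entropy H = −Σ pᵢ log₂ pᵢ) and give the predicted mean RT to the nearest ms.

311 ms

H = 0.41·log₂(1/0.41) + 0.40·log₂(1/0.40) + 0.19·log₂(1/0.19) = 1.5114 bits.
RT = 160 + 100 × 1.5114 = 311.14 ms.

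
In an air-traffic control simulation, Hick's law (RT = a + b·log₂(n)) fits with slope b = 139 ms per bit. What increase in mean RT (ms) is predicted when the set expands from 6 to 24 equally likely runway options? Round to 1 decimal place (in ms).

278.0 ms

ΔRT = (a + b log₂ n₂) − (a + b log₂ n₁) = b·(log₂ n₂ − log₂ n₁).
log₂(24) − log₂(6) = log₂(24/6) = log₂(4) = 2.
ΔRT = 139 × 2.0000 = 278.000 ms.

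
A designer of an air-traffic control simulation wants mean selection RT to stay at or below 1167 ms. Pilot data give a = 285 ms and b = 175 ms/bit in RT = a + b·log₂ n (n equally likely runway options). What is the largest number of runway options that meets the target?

Information budget: (1167 − 285)/175 = 5.0400 bits, so n ≤ 2^5.0400 = 32.900 → at most 32.

32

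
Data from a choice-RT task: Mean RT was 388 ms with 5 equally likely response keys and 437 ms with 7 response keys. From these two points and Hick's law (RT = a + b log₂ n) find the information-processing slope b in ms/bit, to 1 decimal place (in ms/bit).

b = (RT₂ − RT₁)/(log₂ n₂ − log₂ n₁) = (437 − 388)/(2.8074 − 2.3219) = 100.942 ms/bit.

100.9 ms/bit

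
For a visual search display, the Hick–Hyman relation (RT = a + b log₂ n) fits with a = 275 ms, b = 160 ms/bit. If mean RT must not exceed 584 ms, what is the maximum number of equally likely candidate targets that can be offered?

3

Set 275 + 160·log₂ n ≤ 584 → log₂ n ≤ (584 − 275)/160 = 1.9312.
So n ≤ 2^1.9312 = 3.814; the largest integer n is 3.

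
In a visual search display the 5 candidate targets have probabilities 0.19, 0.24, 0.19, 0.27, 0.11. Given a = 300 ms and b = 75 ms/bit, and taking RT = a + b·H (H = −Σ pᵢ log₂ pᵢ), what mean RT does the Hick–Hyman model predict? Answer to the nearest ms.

H = 0.19·log₂(1/0.19) + 0.24·log₂(1/0.24) + 0.19·log₂(1/0.19) + 0.27·log₂(1/0.27) + 0.11·log₂(1/0.11) = 2.2649 bits.
RT = 300 + 75 × 2.2649 = 469.87 ms.

470 ms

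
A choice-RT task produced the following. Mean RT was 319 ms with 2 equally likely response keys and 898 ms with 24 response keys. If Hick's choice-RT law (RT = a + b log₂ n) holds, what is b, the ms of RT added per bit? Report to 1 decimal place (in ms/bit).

161.5 ms/bit

The slope on a log₂ axis is (898 − 319) / (4.5850 − 1) = 161.508 ms/bit.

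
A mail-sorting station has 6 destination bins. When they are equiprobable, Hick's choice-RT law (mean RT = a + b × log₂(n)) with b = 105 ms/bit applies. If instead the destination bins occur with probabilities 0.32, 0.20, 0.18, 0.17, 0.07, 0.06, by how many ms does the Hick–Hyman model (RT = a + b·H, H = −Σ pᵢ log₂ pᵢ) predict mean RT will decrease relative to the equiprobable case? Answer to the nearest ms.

Equiprobable entropy H₀ = log₂ 6 = 2.5850 bits.
Skewed entropy H = −Σ pᵢ log₂ pᵢ = 2.3824 bits.
ΔRT = b·(H₀ − H) = 105 × 0.2026 = 21.27 ms.

21 ms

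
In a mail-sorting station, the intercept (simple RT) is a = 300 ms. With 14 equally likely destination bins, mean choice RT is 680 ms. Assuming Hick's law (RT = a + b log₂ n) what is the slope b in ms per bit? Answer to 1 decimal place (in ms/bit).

log₂(14) = 3.8074 bits.
b = (RT − a)/log₂ n = (680 − 300) / 3.8074 = 99.807 ms/bit.

99.8 ms/bit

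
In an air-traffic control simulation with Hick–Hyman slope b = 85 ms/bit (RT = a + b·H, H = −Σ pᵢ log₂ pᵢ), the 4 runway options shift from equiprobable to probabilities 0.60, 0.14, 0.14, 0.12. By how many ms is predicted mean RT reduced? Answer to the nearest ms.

34 ms

The RT saving is b·ΔH. Equiprobable H₀ = log₂(4) = 2.0000 bits; with the given probabilities H = 1.6035 bits.
b·(H₀ − H) = 85 × (2.0000 − 1.6035) = 33.71 ms.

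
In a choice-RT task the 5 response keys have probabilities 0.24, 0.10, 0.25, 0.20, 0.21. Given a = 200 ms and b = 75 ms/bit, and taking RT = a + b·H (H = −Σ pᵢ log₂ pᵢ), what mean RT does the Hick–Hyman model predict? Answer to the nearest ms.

370 ms

Entropy contributions −pᵢ log₂ pᵢ: 0.4941, 0.3322, 0.5000, 0.4644, 0.4728; sum H = 2.2635 bits.
RT = a + bH = 200 + 75·2.2635 = 369.77 ms.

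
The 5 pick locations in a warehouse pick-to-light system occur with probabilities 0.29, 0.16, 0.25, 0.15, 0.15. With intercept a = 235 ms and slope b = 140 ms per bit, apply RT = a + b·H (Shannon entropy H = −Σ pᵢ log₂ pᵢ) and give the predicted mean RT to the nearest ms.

552 ms

Entropy contributions −pᵢ log₂ pᵢ: 0.5179, 0.4230, 0.5000, 0.4105, 0.4105; sum H = 2.2620 bits.
RT = a + bH = 235 + 140·2.2620 = 551.68 ms.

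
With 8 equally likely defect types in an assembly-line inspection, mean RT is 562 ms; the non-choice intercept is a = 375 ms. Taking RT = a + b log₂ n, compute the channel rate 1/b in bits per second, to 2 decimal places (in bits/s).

16.04 bits/s

b = (562 − 375)/log₂ 8 = 187/3 = 62.333 ms per bit = 0.06233 s/bit; the reciprocal is 16.043 bits/s.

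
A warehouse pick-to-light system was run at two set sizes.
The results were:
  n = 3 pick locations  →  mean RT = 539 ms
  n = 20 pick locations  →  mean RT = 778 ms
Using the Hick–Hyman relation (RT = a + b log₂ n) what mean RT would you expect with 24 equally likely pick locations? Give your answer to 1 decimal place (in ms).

Fit slope and intercept:
  b = (778 − 539) / (log₂ 20 − log₂ 3) = 239 / (4.3219 − 1.5850) = 87.323 ms/bit
  a = 539 − 87.323 × 1.5850 = 400.596 ms
Then RT(24) = 400.596 + 87.323 × log₂ 24 = 400.596 + 87.323 × 4.5850 ≈ 800.969 ms.

801.0 ms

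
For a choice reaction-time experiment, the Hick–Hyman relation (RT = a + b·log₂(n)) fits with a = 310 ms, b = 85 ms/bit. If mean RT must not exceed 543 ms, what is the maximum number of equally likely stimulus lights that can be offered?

6

Information budget: (543 − 310)/85 = 2.7412 bits, so n ≤ 2^2.7412 = 6.686 → at most 6.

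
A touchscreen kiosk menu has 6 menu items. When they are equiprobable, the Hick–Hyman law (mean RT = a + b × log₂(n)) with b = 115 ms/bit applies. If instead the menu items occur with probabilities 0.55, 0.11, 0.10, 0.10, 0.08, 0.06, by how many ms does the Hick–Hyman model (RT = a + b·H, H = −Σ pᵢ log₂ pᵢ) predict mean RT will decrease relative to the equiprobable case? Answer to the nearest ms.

65 ms

The RT saving is b·ΔH. Equiprobable H₀ = log₂(6) = 2.5850 bits; with the given probabilities H = 2.0241 bits.
b·(H₀ − H) = 115 × (2.5850 − 2.0241) = 64.50 ms.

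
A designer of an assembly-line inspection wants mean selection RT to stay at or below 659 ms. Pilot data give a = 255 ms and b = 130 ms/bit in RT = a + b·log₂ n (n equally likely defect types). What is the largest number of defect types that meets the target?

130·log₂ n ≤ 659 − 255 = 404, giving log₂ n ≤ 3.1077 and n ≤ 8.620. The largest whole number is 8.

8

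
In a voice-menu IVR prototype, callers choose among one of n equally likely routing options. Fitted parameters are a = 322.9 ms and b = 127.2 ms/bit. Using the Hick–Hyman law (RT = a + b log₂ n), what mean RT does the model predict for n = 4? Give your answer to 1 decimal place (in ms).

577.3 ms

log₂(4) = 2 bits, so RT = 322.9 + 127.2 × 2 ≈ 577.300 ms.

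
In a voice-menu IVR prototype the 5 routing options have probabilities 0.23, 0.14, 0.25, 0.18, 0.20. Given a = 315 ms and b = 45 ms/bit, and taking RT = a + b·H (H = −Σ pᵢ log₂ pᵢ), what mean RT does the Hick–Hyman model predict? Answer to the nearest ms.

Entropy contributions −pᵢ log₂ pᵢ: 0.4877, 0.3971, 0.5000, 0.4453, 0.4644; sum H = 2.2945 bits.
RT = a + bH = 315 + 45·2.2945 = 418.25 ms.

418 ms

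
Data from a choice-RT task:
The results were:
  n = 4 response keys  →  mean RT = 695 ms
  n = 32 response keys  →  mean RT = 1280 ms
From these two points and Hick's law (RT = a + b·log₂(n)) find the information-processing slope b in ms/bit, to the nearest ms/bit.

b = (RT₂ − RT₁)/(log₂ n₂ − log₂ n₁) = (1280 − 695)/(5 − 2) = 195 ms/bit.

195 ms/bit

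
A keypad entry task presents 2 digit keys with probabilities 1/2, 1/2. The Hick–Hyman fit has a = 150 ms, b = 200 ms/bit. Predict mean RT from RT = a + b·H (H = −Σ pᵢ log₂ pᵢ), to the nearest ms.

350 ms

Each term −pᵢ log₂ pᵢ: 0.5·1 + 0.5·1; summed, H = 1.000 bits.
Mean RT = a + bH = 150 + 200·1.000 = 350.00 ms.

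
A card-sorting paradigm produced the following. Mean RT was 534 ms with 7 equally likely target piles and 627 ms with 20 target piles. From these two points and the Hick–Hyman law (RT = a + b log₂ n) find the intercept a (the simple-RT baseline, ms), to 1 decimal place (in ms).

The slope on a log₂ axis is (627 − 534) / (4.3219 − 2.8074) = 61.403 ms/bit.
Intercept: a = 534 − 61.403·log₂(7) = 361.619 ms.

361.6 ms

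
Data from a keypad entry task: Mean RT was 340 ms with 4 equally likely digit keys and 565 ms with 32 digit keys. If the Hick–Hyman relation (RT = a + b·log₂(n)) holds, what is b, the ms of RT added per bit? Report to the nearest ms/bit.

75 ms/bit

The slope on a log₂ axis is (565 − 340) / (5 − 2) = 75 ms/bit.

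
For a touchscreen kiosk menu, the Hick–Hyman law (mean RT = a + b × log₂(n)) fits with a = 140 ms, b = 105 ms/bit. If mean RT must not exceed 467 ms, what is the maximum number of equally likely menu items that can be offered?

8

Information budget: (467 − 140)/105 = 3.1143 bits, so n ≤ 2^3.1143 = 8.660 → at most 8.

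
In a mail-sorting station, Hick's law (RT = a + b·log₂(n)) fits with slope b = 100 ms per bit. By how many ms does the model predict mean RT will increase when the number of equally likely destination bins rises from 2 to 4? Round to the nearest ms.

100 ms

Only the slope matters, since a is common to both: ΔRT = b·log₂(n₂/n₁).
log₂(4) − log₂(2) = log₂(4/2) = log₂(2) = 1.
ΔRT = 100 × 1.0000 = 100.000 ms.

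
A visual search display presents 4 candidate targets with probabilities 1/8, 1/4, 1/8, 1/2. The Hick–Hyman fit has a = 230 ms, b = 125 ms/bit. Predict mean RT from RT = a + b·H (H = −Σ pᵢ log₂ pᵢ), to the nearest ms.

449 ms

H = −Σ pᵢ log₂ pᵢ = 0.125·3 + 0.25·2 + 0.125·3 + 0.5·1 = 1.750 bits.
RT = 230 + 125 × 1.750 = 448.75 ms.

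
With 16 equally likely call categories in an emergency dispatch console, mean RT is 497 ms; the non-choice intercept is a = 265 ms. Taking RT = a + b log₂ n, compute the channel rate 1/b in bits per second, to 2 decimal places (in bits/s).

Choice component = 497 − 265 = 232 ms over log₂(16) = 4 bits.
b = 232 / 4 = 58.000 ms/bit, so 1/b = 17.241 bits/s.

17.24 bits/s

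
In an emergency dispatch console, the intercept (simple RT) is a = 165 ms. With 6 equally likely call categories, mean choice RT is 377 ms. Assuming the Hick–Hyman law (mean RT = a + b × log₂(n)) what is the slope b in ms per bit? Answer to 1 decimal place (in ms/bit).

82.0 ms/bit

b = (377 − 165) / log₂(6) = 212 / 2.5850 = 82.013 ms/bit.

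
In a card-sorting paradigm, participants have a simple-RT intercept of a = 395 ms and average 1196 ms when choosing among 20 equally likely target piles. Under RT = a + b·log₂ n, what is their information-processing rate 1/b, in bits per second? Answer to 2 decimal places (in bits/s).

b = (1196 − 395)/log₂ 20 = 801/4.3219 = 185.334 ms per bit = 0.18533 s/bit; the reciprocal is 5.396 bits/s.

5.40 bits/s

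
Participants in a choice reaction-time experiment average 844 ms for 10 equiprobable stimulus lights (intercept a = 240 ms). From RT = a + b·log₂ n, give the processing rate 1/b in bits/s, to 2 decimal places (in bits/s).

Choice component = 844 − 240 = 604 ms over log₂(10) = 3.3219 bits.
b = 604 / 3.3219 = 181.822 ms/bit, so 1/b = 5.500 bits/s.

5.50 bits/s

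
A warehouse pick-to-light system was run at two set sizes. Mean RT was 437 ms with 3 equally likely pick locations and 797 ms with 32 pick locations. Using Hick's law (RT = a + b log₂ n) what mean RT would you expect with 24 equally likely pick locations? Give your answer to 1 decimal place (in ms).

Solve the two-equation system in a and b:
  b = (797 − 437) / (log₂ 32 − log₂ 3) = 360 / (5 − 1.5850) = 105.416 ms/bit
  a = 437 − 105.416 × 1.5850 = 269.919 ms
Then RT(24) = 269.919 + 105.416 × log₂ 24 = 269.919 + 105.416 × 4.5850 ≈ 753.248 ms.

753.2 ms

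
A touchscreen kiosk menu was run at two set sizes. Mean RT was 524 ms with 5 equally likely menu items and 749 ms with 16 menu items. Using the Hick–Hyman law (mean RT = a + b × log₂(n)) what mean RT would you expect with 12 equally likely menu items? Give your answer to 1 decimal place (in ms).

With log₂ n on the abscissa the relation is linear; from the two conditions:
  b = (749 − 524) / (log₂ 16 − log₂ 5) = 225 / (4 − 2.3219) = 134.082 ms/bit
  a = 524 − 134.082 × 2.3219 = 212.670 ms
Then RT(12) = 212.670 + 134.082 × log₂ 12 = 212.670 + 134.082 × 3.5850 ≈ 693.351 ms.

693.4 ms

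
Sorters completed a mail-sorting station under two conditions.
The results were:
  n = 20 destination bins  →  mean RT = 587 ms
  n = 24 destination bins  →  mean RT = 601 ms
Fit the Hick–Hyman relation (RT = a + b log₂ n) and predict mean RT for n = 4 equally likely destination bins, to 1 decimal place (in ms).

With log₂ n on the abscissa the relation is linear; from the two conditions:
  b = (601 − 587) / (log₂ 24 − log₂ 20) = 14 / (4.5850 − 4.3219) = 53.225 ms/bit
  a = 587 − 53.225 × 4.3219 = 356.965 ms
Then RT(4) = 356.965 + 53.225 × log₂ 4 = 356.965 + 53.225 × 2 ≈ 463.415 ms.

463.4 ms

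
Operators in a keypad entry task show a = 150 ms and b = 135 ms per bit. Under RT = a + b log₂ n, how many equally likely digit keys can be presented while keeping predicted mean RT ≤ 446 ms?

Information budget: (446 − 150)/135 = 2.1926 bits, so n ≤ 2^2.1926 = 4.571 → at most 4.

4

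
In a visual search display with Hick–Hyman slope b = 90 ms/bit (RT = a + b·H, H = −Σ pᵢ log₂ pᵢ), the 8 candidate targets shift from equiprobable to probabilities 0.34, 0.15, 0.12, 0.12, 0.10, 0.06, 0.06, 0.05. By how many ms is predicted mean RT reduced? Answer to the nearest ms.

26 ms

The RT saving is b·ΔH. Equiprobable H₀ = log₂(8) = 3.0000 bits; with the given probabilities H = 2.7092 bits.
b·(H₀ − H) = 90 × (3.0000 − 2.7092) = 26.17 ms.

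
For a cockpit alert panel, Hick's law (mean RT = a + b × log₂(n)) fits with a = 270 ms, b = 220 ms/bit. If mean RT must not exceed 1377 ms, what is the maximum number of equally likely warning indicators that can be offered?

32

Set 270 + 220·log₂ n ≤ 1377 → log₂ n ≤ (1377 − 270)/220 = 5.0318.
So n ≤ 2^5.0318 = 32.714; the largest integer n is 32.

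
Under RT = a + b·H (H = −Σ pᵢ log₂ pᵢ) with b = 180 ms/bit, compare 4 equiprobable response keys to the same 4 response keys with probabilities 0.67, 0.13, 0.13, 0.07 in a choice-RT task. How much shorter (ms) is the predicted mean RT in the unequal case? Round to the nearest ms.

104 ms

The RT saving is b·ΔH. Equiprobable H₀ = log₂(4) = 2.0000 bits; with the given probabilities H = 1.4209 bits.
b·(H₀ − H) = 180 × (2.0000 − 1.4209) = 104.23 ms.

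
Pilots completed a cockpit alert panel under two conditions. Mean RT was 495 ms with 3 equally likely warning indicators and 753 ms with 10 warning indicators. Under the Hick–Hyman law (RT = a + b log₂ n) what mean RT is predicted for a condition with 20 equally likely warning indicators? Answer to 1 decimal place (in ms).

901.5 ms

With log₂ n on the abscissa the relation is linear; from the two conditions:
  b = (753 − 495) / (log₂ 10 − log₂ 3) = 258 / (3.3219 − 1.5850) = 148.535 ms/bit
  a = 495 − 148.535 × 1.5850 = 259.578 ms
Then RT(20) = 259.578 + 148.535 × log₂ 20 = 259.578 + 148.535 × 4.3219 ≈ 901.535 ms.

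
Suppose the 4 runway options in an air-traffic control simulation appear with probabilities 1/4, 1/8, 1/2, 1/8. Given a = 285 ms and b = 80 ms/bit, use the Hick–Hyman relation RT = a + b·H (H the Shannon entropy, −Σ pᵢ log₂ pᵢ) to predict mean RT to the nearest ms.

Each term −pᵢ log₂ pᵢ: 0.25·2 + 0.125·3 + 0.5·1 + 0.125·3; summed, H = 1.750 bits.
Mean RT = a + bH = 285 + 80·1.750 = 425.00 ms.

425 ms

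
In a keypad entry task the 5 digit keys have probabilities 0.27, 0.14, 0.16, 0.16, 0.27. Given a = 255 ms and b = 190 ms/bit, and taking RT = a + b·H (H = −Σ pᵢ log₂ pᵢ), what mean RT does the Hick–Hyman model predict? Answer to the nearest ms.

Entropy contributions −pᵢ log₂ pᵢ: 0.5100, 0.3971, 0.4230, 0.4230, 0.5100; sum H = 2.2632 bits.
RT = a + bH = 255 + 190·2.2632 = 685.01 ms.

685 ms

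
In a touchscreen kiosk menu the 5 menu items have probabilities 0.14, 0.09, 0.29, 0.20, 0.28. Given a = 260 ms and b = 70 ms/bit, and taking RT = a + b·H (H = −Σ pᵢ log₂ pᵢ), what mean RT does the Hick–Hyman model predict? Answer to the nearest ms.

414 ms

Entropy contributions −pᵢ log₂ pᵢ: 0.3971, 0.3127, 0.5179, 0.4644, 0.5142; sum H = 2.2063 bits.
RT = a + bH = 260 + 70·2.2063 = 414.44 ms.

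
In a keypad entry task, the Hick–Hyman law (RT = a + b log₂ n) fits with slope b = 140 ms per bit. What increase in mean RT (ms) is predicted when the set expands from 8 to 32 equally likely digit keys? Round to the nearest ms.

280 ms

Only the slope matters, since a is common to both: ΔRT = b·log₂(n₂/n₁).
log₂(32) − log₂(8) = log₂(32/8) = log₂(4) = 2.
ΔRT = 140 × 2.0000 = 280.000 ms.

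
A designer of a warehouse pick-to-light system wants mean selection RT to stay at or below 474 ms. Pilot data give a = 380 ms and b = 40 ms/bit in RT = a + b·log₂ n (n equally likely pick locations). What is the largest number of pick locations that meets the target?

Set 380 + 40·log₂ n ≤ 474 → log₂ n ≤ (474 − 380)/40 = 2.3500.
So n ≤ 2^2.3500 = 5.098; the largest integer n is 5.

5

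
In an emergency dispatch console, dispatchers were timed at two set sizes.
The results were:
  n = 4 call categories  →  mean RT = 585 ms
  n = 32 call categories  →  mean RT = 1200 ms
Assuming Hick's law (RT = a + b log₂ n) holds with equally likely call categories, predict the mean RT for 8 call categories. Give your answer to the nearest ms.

Fit slope and intercept:
  b = (1200 − 585) / (log₂ 32 − log₂ 4) = 615 / (5 − 2) = 205 ms/bit
  a = 585 − 205 × 2 = 175 ms
Then RT(8) = 175 + 205 × log₂ 8 = 175 + 205 × 3 ≈ 790.000 ms.

790 ms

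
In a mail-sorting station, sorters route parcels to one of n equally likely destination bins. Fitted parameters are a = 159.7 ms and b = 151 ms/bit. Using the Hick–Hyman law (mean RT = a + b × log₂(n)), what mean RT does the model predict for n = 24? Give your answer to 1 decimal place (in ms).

852.0 ms

log₂(24) = 4.5850 bits, so RT = 159.7 + 151 × 4.5850 ≈ 852.029 ms.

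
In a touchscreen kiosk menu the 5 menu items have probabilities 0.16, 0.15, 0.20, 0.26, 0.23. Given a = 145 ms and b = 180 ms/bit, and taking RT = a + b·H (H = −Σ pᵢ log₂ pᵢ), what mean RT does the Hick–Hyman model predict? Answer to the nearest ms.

557 ms

Entropy contributions −pᵢ log₂ pᵢ: 0.4230, 0.4105, 0.4644, 0.5053, 0.4877; sum H = 2.2909 bits.
RT = a + bH = 145 + 180·2.2909 = 557.36 ms.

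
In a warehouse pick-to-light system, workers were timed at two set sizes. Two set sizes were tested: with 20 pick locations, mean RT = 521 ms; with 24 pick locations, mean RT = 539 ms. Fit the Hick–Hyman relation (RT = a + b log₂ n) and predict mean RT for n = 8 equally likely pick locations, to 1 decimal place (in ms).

RT is linear in log₂ n, so two points fix the line:
  b = (539 − 521) / (log₂ 24 − log₂ 20) = 18 / (4.5850 − 4.3219) = 68.432 ms/bit
  a = 521 − 68.432 × 4.3219 = 225.241 ms
Then RT(8) = 225.241 + 68.432 × log₂ 8 = 225.241 + 68.432 × 3 ≈ 430.538 ms.

430.5 ms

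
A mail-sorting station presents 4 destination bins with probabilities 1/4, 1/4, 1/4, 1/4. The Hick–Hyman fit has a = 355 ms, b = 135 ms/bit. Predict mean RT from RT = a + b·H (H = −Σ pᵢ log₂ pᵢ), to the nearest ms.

625 ms

Each term −pᵢ log₂ pᵢ: 0.25·2 + 0.25·2 + 0.25·2 + 0.25·2; summed, H = 2.000 bits.
Mean RT = a + bH = 355 + 135·2.000 = 625.00 ms.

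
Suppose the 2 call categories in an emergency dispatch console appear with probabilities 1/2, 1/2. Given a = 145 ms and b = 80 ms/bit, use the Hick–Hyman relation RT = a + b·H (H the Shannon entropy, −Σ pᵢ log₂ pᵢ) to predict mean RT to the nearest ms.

225 ms

Each term −pᵢ log₂ pᵢ: 0.5·1 + 0.5·1; summed, H = 1.000 bits.
Mean RT = a + bH = 145 + 80·1.000 = 225.00 ms.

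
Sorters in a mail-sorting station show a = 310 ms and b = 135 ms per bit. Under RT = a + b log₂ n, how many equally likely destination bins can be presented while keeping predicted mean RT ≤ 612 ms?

4

Information budget: (612 − 310)/135 = 2.2370 bits, so n ≤ 2^2.2370 = 4.714 → at most 4.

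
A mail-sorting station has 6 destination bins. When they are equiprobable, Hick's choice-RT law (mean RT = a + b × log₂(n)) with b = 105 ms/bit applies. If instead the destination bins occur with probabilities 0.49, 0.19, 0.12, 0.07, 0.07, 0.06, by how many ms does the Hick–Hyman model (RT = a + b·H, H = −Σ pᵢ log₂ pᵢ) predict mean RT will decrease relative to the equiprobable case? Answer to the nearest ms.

50 ms

The RT saving is b·ΔH. Equiprobable H₀ = log₂(6) = 2.5850 bits; with the given probabilities H = 2.1072 bits.
b·(H₀ − H) = 105 × (2.5850 − 2.1072) = 50.16 ms.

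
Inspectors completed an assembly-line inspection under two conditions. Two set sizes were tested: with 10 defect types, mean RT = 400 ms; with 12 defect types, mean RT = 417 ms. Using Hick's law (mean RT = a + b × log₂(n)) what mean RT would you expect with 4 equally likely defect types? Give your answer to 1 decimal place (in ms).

With log₂ n on the abscissa the relation is linear; from the two conditions:
  b = (417 − 400) / (log₂ 12 − log₂ 10) = 17 / (3.5850 − 3.3219) = 64.630 ms/bit
  a = 400 − 64.630 × 3.3219 = 185.303 ms
Then RT(4) = 185.303 + 64.630 × log₂ 4 = 185.303 + 64.630 × 2 ≈ 314.563 ms.

314.6 ms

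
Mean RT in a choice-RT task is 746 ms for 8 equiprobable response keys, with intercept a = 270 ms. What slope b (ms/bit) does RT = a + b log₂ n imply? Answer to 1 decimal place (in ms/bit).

158.7 ms/bit

8 alternatives carry log₂ 8 = 3 bits; the choice cost is 746 − 270 = 476 ms, so b = 476/3 = 158.667 ms/bit.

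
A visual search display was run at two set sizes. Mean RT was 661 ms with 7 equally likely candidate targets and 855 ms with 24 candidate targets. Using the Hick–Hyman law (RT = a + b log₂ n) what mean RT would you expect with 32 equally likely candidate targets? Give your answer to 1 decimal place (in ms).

Fit slope and intercept:
  b = (855 − 661) / (log₂ 24 − log₂ 7) = 194 / (4.5850 − 2.8074) = 109.135 ms/bit
  a = 661 − 109.135 × 2.8074 = 354.618 ms
Then RT(32) = 354.618 + 109.135 × log₂ 32 = 354.618 + 109.135 × 5 ≈ 900.295 ms.

900.3 ms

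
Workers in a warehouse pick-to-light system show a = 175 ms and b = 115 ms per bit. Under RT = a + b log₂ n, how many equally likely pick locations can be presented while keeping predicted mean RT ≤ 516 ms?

115·log₂ n ≤ 516 − 175 = 341, giving log₂ n ≤ 2.9652 and n ≤ 7.809. The largest whole number is 7.

7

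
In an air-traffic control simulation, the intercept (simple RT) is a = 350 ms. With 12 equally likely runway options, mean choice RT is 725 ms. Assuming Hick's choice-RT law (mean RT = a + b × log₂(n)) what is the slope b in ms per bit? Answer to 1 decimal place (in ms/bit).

104.6 ms/bit

b = (725 − 350) / log₂(12) = 375 / 3.5850 = 104.604 ms/bit.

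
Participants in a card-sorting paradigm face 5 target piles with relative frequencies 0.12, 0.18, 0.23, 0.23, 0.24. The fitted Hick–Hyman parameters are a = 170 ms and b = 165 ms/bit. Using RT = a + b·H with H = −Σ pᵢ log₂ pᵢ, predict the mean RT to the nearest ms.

Entropy contributions −pᵢ log₂ pᵢ: 0.3671, 0.4453, 0.4877, 0.4877, 0.4941; sum H = 2.2818 bits.
RT = a + bH = 170 + 165·2.2818 = 546.50 ms.

547 ms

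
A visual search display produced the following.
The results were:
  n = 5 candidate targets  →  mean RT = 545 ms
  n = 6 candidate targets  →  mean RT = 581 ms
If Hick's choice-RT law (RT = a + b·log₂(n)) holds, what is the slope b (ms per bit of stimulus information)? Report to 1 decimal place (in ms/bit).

The slope on a log₂ axis is (581 − 545) / (2.5850 − 2.3219) = 136.864 ms/bit.

136.9 ms/bit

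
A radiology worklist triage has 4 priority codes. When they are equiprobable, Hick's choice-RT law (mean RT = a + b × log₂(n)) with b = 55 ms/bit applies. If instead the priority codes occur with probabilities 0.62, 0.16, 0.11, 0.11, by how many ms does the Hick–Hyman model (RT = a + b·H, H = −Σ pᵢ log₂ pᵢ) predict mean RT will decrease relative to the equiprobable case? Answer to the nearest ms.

The RT saving is b·ΔH. Equiprobable H₀ = log₂(4) = 2.0000 bits; with the given probabilities H = 1.5512 bits.
b·(H₀ − H) = 55 × (2.0000 − 1.5512) = 24.69 ms.

25 ms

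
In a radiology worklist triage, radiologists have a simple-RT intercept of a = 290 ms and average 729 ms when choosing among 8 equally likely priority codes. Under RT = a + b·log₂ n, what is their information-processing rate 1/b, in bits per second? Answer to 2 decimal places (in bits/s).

6.83 bits/s

Choice component = 729 − 290 = 439 ms over log₂(8) = 3 bits.
b = 439 / 3 = 146.333 ms/bit, so 1/b = 6.834 bits/s.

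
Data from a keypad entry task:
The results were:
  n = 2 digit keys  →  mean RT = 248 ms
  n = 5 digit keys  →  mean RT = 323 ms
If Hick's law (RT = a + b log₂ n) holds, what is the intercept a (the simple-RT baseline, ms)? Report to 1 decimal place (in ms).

The slope on a log₂ axis is (323 − 248) / (2.3219 − 1) = 56.735 ms/bit.
a = RT₁ − b·log₂ n₁ = 248 − 56.735 × 1 = 191.265 ms.

191.3 ms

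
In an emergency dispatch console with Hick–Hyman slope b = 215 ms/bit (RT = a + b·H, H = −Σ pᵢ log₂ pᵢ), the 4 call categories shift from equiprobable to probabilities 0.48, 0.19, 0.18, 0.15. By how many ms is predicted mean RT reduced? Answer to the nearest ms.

The RT saving is b·ΔH. Equiprobable H₀ = log₂(4) = 2.0000 bits; with the given probabilities H = 1.8193 bits.
b·(H₀ − H) = 215 × (2.0000 − 1.8193) = 38.84 ms.

39 ms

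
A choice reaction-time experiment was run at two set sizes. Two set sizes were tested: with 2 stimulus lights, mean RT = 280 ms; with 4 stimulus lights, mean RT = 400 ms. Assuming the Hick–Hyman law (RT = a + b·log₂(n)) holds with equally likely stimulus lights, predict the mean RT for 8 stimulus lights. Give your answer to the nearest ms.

520 ms

Solve the two-equation system in a and b:
  b = (400 − 280) / (log₂ 4 − log₂ 2) = 120 / (2 − 1) = 120 ms/bit
  a = 280 − 120 × 1 = 160 ms
Then RT(8) = 160 + 120 × log₂ 8 = 160 + 120 × 3 ≈ 520.000 ms.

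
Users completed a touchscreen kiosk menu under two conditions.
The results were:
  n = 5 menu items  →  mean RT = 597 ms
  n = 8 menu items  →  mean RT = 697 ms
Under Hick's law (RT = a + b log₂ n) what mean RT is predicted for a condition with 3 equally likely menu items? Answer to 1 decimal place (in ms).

Fit slope and intercept:
  b = (697 − 597) / (log₂ 8 − log₂ 5) = 100 / (3 − 2.3219) = 147.477 ms/bit
  a = 597 − 147.477 × 2.3219 = 254.569 ms
Then RT(3) = 254.569 + 147.477 × log₂ 3 = 254.569 + 147.477 × 1.5850 ≈ 488.315 ms.

488.3 ms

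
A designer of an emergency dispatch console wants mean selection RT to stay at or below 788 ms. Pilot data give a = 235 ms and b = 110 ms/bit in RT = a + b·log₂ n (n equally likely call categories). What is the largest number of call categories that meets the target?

110·log₂ n ≤ 788 − 235 = 553, giving log₂ n ≤ 5.0273 and n ≤ 32.611. The largest whole number is 32.

32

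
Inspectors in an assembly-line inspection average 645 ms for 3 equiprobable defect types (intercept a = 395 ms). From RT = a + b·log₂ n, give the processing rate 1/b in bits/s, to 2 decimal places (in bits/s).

6.34 bits/s

b = (645 − 395)/log₂ 3 = 250/1.5850 = 157.732 ms per bit = 0.15773 s/bit; the reciprocal is 6.340 bits/s.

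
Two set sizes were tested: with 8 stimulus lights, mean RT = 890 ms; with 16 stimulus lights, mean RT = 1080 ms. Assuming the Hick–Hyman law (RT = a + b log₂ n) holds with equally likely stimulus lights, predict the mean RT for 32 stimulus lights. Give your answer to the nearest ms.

RT is linear in log₂ n, so two points fix the line:
  b = (1080 − 890) / (log₂ 16 − log₂ 8) = 190 / (4 − 3) = 190 ms/bit
  a = 890 − 190 × 3 = 320 ms
Then RT(32) = 320 + 190 × log₂ 32 = 320 + 190 × 5 ≈ 1270.000 ms.

1270 ms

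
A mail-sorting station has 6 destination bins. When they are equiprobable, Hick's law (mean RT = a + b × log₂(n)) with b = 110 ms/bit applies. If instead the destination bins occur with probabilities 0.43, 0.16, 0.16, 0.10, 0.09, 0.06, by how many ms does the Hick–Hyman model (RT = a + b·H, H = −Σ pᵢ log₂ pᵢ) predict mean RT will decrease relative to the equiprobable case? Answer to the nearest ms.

36 ms

The RT saving is b·ΔH. Equiprobable H₀ = log₂(6) = 2.5850 bits; with the given probabilities H = 2.2580 bits.
b·(H₀ − H) = 110 × (2.5850 − 2.2580) = 35.97 ms.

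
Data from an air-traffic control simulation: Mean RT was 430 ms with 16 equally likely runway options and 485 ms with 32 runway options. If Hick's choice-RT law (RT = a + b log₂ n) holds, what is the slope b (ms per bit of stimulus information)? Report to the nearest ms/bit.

55 ms/bit

The slope on a log₂ axis is (485 − 430) / (5 − 4) = 55 ms/bit.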